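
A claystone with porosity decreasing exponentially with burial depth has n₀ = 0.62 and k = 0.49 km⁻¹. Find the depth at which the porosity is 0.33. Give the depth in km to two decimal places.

1.29 km

Invert Athy's law: Z = ln(n₀/n) / k
Z = ln(0.62/0.33) / 0.49 = ln(1.879) / 0.49 = 0.6306 / 0.49 = 1.287 km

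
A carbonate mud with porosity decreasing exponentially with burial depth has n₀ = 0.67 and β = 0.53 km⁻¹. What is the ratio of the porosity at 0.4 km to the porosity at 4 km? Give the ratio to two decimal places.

n(z₁)/n(z₂) = e^(−β·z₁)/e^(−β·z₂) = e^{β(z₂−z₁)}
= exp(0.53 × 3.6) = exp(1.908) = 6.7396

6.74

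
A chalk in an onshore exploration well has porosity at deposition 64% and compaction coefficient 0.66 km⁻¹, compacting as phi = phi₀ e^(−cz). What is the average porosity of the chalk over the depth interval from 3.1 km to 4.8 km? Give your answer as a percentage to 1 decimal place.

5.0%

⟨phi⟩ = (1/(z₂−z₁)) ∫ phi₀ e^(−cz) dz = phi₀·(e^(−c·z₁) − e^(−c·z₂)) / (c·(z₂−z₁))
e^(−0.66×3.1) = 0.1293; e^(−0.66×4.8) = 0.0421
⟨phi⟩ = 0.64 × (0.1293 − 0.0421) / (0.66 × 1.7) = 0.64 × 0.0777 = 0.0497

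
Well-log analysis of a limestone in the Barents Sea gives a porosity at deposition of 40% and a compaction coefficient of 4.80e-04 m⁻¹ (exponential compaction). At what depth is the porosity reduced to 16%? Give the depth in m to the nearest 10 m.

1910 m

Working in km (1 km = 1000 m; β in km⁻¹ = β in m⁻¹ × 1000):
Invert Athy's law: d = ln(φ₀/φ) / β
d = ln(0.4/0.16) / 0.48 = ln(2.5) / 0.48 = 0.9163 / 0.48 = 1.909 km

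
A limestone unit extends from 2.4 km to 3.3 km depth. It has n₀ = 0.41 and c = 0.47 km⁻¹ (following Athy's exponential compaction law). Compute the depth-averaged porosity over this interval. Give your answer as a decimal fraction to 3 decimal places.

⟨n⟩ = (1/(z₂−z₁)) ∫ n₀ e^(−cz) dz = n₀·(e^(−c·z₁) − e^(−c·z₂)) / (c·(z₂−z₁))
e^(−0.47×2.4) = 0.3237; e^(−0.47×3.3) = 0.2120
⟨n⟩ = 0.41 × (0.3237 − 0.2120) / (0.47 × 0.9) = 0.41 × 0.2639 = 0.1082

0.108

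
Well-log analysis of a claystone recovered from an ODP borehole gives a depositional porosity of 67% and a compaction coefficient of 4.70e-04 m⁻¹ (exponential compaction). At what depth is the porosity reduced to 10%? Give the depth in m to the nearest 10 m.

Working in km (1 km = 1000 m; β in km⁻¹ = β in m⁻¹ × 1000):
Invert Athy's law: z = ln(n₀/n) / β
z = ln(0.67/0.1) / 0.47 = ln(6.7) / 0.47 = 1.9021 / 0.47 = 4.047 km

4050 m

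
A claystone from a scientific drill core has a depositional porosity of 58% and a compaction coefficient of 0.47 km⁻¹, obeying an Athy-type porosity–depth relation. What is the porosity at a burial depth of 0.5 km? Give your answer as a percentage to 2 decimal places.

φ = φ₀·exp(−β·Z) = 0.58 × exp(−0.47 × 0.5) = 0.58 × exp(−0.235)
  = 0.58 × 0.7906 = 0.4585

45.85%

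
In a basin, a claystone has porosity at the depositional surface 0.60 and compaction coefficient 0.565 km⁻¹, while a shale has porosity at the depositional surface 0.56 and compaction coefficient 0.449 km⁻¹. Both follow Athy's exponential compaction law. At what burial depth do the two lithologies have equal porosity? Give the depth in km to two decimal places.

Set phi₀ₐ e^(−βₐd) = phi₀ᵦ e^(−βᵦd) ⇒ ln(phi₀ₐ/phi₀ᵦ) = (βₐ − βᵦ)·d
d = ln(0.6/0.56) / (0.565 − 0.449) = 0.0690 / 0.116 = 0.595 km

0.59 km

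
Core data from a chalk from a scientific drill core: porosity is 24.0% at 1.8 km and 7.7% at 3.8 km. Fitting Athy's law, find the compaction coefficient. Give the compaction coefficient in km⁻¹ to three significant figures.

Athy: n(d) = n₀ e^(−βd) ⇒ n₁/n₂ = e^{β(d₂−d₁)} ⇒ β = ln(n₁/n₂)/(d₂−d₁)
β = ln(0.24/0.077) / (3.8 − 1.8) = ln(3.117) / 2 = 1.1368 / 2 = 0.5684 km⁻¹

0.568 km⁻¹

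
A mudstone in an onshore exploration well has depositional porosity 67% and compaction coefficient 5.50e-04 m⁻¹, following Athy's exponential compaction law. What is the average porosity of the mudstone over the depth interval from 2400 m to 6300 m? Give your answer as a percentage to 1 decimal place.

Working in km (1 km = 1000 m; β in km⁻¹ = β in m⁻¹ × 1000):
⟨n⟩ = (1/(z₂−z₁)) ∫ n₀ e^(−βz) dz = n₀·(e^(−β·z₁) − e^(−β·z₂)) / (β·(z₂−z₁))
e^(−0.55×2.4) = 0.2671; e^(−0.55×6.3) = 0.0313
⟨n⟩ = 0.67 × (0.2671 − 0.0313) / (0.55 × 3.9) = 0.67 × 0.1100 = 0.0737

7.4%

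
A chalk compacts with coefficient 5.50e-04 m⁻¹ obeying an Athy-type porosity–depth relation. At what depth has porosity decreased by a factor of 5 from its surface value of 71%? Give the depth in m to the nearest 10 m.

2930 m

Working in km (1 km = 1000 m; c in km⁻¹ = c in m⁻¹ × 1000):
n/n₀ = 1/5 ⇒ exp(−c·Z) = 1/5 ⇒ Z = ln(5) / c
Z = 1.6094 / 0.55 = 2.926 km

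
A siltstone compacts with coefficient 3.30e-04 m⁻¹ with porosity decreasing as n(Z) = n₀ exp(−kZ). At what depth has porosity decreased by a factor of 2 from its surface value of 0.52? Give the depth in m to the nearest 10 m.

Working in km (1 km = 1000 m; k in km⁻¹ = k in m⁻¹ × 1000):
n/n₀ = 1/2 ⇒ exp(−k·Z) = 1/2 ⇒ Z = ln(2) / k
Z = 0.6931 / 0.33 = 2.100 km

2100 m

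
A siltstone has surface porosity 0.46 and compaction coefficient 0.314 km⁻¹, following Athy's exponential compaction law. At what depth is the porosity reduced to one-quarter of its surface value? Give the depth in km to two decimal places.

phi/phi₀ = 1/4 ⇒ exp(−β·d) = 1/4 ⇒ d = ln(4) / β
d = 1.3863 / 0.314 = 4.415 km

4.41 km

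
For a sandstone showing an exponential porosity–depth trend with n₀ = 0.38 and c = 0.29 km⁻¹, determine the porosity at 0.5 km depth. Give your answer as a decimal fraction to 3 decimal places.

n = n₀·exp(−c·Z) = 0.38 × exp(−0.29 × 0.5) = 0.38 × exp(−0.145)
  = 0.38 × 0.8650 = 0.3287

0.329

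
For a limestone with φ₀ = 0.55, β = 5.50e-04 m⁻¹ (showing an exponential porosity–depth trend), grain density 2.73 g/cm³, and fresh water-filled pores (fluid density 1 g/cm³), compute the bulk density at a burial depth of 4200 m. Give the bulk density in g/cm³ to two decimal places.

2.64 g/cm³

Working in km (1 km = 1000 m; β in km⁻¹ = β in m⁻¹ × 1000):
Porosity at depth: φ = 0.55·exp(−0.55×4.2) = 0.55×0.0993 = 0.0546
Bulk density: ρ_b = (1−φ)ρ_g + φ·ρ_f = 0.9454×2.73 + 0.0546×1
       = 2.581 + 0.055 = 2.636 g/cm³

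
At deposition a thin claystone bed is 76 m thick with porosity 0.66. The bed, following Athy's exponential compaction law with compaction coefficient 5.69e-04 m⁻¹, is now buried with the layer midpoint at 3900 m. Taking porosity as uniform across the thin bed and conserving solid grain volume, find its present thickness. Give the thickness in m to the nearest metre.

28 m

Working in km (1 km = 1000 m; β in km⁻¹ = β in m⁻¹ × 1000):
Porosity at 3.9 km: n = 0.66·exp(−0.569×3.9) = 0.0717
Solid-volume conservation: h(1−n) = h₀(1−n₀) ⇒ h = h₀·(1−n₀)/(1−n)
h = 0.076 × (1 − 0.66)/(1 − 0.0717) = 0.076 × 0.3663 = 0.0278 km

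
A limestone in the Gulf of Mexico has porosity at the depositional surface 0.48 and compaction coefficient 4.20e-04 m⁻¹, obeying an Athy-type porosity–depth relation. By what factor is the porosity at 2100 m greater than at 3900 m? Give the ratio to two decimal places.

Working in km (1 km = 1000 m; k in km⁻¹ = k in m⁻¹ × 1000):
n(Z₁)/n(Z₂) = e^(−k·Z₁)/e^(−k·Z₂) = e^{k(Z₂−Z₁)}
= exp(0.42 × 1.8) = exp(0.756) = 2.1297

2.13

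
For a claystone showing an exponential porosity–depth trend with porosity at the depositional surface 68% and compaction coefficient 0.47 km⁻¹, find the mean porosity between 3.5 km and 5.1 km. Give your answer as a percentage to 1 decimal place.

⟨phi⟩ = (1/(d₂−d₁)) ∫ phi₀ e^(−cd) dd = phi₀·(e^(−c·d₁) − e^(−c·d₂)) / (c·(d₂−d₁))
e^(−0.47×3.5) = 0.1930; e^(−0.47×5.1) = 0.0910
⟨phi⟩ = 0.68 × (0.1930 − 0.0910) / (0.47 × 1.6) = 0.68 × 0.1357 = 0.0923

9.2%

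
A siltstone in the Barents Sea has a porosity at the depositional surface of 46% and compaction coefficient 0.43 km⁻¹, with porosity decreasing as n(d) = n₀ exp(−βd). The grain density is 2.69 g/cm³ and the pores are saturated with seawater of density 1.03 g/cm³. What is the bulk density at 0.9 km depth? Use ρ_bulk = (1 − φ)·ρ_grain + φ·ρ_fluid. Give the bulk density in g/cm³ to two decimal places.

2.17 g/cm³

Porosity at depth: n = 0.46·exp(−0.43×0.9) = 0.46×0.6791 = 0.3124
Bulk density: ρ_b = (1−n)ρ_g + n·ρ_f = 0.6876×2.69 + 0.3124×1.03
       = 1.850 + 0.322 = 2.171 g/cm³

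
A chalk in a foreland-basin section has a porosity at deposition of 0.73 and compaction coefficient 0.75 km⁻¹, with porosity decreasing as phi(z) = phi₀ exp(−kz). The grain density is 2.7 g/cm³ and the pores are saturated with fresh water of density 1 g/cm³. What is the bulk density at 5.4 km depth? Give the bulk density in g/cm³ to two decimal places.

Porosity at depth: phi = 0.73·exp(−0.75×5.4) = 0.73×0.0174 = 0.0127
Bulk density: ρ_b = (1−phi)ρ_g + phi·ρ_f = 0.9873×2.7 + 0.0127×1
       = 2.666 + 0.013 = 2.678 g/cm³

2.68 g/cm³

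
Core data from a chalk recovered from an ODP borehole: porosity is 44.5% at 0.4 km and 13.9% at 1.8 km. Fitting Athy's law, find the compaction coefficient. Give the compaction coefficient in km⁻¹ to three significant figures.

Athy: φ(Z) = φ₀ e^(−cZ) ⇒ φ₁/φ₂ = e^{c(Z₂−Z₁)} ⇒ c = ln(φ₁/φ₂)/(Z₂−Z₁)
c = ln(0.445/0.139) / (1.8 − 0.4) = ln(3.201) / 1.4 = 1.1636 / 1.4 = 0.8311 km⁻¹

0.831 km⁻¹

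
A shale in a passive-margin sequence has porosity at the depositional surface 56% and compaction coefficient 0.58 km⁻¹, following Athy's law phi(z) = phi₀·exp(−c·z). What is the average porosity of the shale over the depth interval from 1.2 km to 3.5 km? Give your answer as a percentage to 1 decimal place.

⟨phi⟩ = (1/(z₂−z₁)) ∫ phi₀ e^(−cz) dz = phi₀·(e^(−c·z₁) − e^(−c·z₂)) / (c·(z₂−z₁))
e^(−0.58×1.2) = 0.4986; e^(−0.58×3.5) = 0.1313
⟨phi⟩ = 0.56 × (0.4986 − 0.1313) / (0.58 × 2.3) = 0.56 × 0.2753 = 0.1542

15.4%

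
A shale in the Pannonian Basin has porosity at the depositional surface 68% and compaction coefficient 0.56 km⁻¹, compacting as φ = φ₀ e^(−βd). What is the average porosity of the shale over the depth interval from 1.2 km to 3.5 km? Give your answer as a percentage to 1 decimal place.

19.5%

⟨φ⟩ = (1/(d₂−d₁)) ∫ φ₀ e^(−βd) dd = φ₀·(e^(−β·d₁) − e^(−β·d₂)) / (β·(d₂−d₁))
e^(−0.56×1.2) = 0.5107; e^(−0.56×3.5) = 0.1409
⟨φ⟩ = 0.68 × (0.5107 − 0.1409) / (0.56 × 2.3) = 0.68 × 0.2871 = 0.1953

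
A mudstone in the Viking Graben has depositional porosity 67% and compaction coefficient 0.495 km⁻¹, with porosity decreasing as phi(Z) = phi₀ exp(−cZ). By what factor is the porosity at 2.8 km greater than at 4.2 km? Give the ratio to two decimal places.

phi(Z₁)/phi(Z₂) = e^(−c·Z₁)/e^(−c·Z₂) = e^{c(Z₂−Z₁)}
= exp(0.495 × 1.4) = exp(0.693) = 1.9997

2.00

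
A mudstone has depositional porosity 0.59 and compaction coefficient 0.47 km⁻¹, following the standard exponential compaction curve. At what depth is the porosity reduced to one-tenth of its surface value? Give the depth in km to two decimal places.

4.90 km

phi/phi₀ = 1/10 ⇒ exp(−β·z) = 1/10 ⇒ z = ln(10) / β
z = 2.3026 / 0.47 = 4.899 km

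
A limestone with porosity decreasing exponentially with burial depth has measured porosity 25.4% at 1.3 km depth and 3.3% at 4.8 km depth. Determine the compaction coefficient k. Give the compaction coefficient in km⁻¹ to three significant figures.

Athy: φ(d) = φ₀ e^(−kd) ⇒ φ₁/φ₂ = e^{k(d₂−d₁)} ⇒ k = ln(φ₁/φ₂)/(d₂−d₁)
k = ln(0.254/0.033) / (4.8 − 1.3) = ln(7.697) / 3.5 = 2.0408 / 3.5 = 0.5831 km⁻¹

0.583 km⁻¹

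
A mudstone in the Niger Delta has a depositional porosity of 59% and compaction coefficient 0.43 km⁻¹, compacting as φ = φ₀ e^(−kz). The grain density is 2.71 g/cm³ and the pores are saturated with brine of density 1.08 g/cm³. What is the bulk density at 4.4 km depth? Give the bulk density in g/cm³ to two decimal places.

2.57 g/cm³

Porosity at depth: φ = 0.59·exp(−0.43×4.4) = 0.59×0.1508 = 0.0890
Bulk density: ρ_b = (1−φ)ρ_g + φ·ρ_f = 0.9110×2.71 + 0.0890×1.08
       = 2.469 + 0.096 = 2.565 g/cm³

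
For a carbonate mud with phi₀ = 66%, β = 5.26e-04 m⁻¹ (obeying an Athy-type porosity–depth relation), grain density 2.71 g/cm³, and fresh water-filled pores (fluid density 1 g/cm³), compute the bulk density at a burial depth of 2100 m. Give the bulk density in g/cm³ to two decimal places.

Working in km (1 km = 1000 m; β in km⁻¹ = β in m⁻¹ × 1000):
Porosity at depth: phi = 0.66·exp(−0.526×2.1) = 0.66×0.3313 = 0.2187
Bulk density: ρ_b = (1−phi)ρ_g + phi·ρ_f = 0.7813×2.71 + 0.2187×1
       = 2.117 + 0.219 = 2.336 g/cm³

2.34 g/cm³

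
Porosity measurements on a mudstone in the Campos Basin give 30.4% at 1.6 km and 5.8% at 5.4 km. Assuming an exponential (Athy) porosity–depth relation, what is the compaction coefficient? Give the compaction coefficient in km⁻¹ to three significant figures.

Athy: n(Z) = n₀ e^(−cZ) ⇒ n₁/n₂ = e^{c(Z₂−Z₁)} ⇒ c = ln(n₁/n₂)/(Z₂−Z₁)
c = ln(0.304/0.058) / (5.4 − 1.6) = ln(5.241) / 3.8 = 1.6566 / 3.8 = 0.4359 km⁻¹

0.436 km⁻¹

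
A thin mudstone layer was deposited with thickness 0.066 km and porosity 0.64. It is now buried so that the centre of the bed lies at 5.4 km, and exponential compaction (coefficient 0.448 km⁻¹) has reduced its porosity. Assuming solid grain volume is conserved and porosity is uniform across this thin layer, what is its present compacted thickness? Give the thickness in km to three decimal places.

Porosity at 5.4 km: φ = 0.64·exp(−0.448×5.4) = 0.0570
Solid-volume conservation: h(1−φ) = h₀(1−φ₀) ⇒ h = h₀·(1−φ₀)/(1−φ)
h = 0.066 × (1 − 0.64)/(1 − 0.0570) = 0.066 × 0.3817 = 0.0252 km

0.025 km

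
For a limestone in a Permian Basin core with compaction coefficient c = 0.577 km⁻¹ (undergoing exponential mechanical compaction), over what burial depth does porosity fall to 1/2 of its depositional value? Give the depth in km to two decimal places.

1.20 km

phi/phi₀ = 1/2 ⇒ exp(−c·d) = 1/2 ⇒ d = ln(2) / c
d = 0.6931 / 0.577 = 1.201 km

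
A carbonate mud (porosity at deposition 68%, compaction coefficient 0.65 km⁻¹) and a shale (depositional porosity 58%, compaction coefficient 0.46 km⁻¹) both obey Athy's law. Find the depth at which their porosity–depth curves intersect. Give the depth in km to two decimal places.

Set φ₀ₐ e^(−kₐd) = φ₀ᵦ e^(−kᵦd) ⇒ ln(φ₀ₐ/φ₀ᵦ) = (kₐ − kᵦ)·d
d = ln(0.68/0.58) / (0.65 − 0.46) = 0.1591 / 0.19 = 0.837 km

0.84 km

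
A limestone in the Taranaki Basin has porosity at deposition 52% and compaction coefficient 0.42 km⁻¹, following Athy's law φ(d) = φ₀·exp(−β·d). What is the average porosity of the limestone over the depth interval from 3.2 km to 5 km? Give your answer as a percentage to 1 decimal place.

9.5%

⟨φ⟩ = (1/(d₂−d₁)) ∫ φ₀ e^(−βd) dd = φ₀·(e^(−β·d₁) − e^(−β·d₂)) / (β·(d₂−d₁))
e^(−0.42×3.2) = 0.2608; e^(−0.42×5) = 0.1225
⟨φ⟩ = 0.52 × (0.2608 − 0.1225) / (0.42 × 1.8) = 0.52 × 0.1830 = 0.0952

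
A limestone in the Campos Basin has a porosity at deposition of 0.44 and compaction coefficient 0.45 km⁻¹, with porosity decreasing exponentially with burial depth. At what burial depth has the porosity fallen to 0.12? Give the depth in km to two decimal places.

Invert Athy's law: z = ln(n₀/n) / k
z = ln(0.44/0.12) / 0.45 = ln(3.667) / 0.45 = 1.2993 / 0.45 = 2.887 km

2.89 km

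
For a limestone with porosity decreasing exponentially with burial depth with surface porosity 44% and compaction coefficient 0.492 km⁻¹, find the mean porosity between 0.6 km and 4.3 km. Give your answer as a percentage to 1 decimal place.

15.1%

⟨φ⟩ = (1/(Z₂−Z₁)) ∫ φ₀ e^(−kZ) dZ = φ₀·(e^(−k·Z₁) − e^(−k·Z₂)) / (k·(Z₂−Z₁))
e^(−0.492×0.6) = 0.7444; e^(−0.492×4.3) = 0.1206
⟨φ⟩ = 0.44 × (0.7444 − 0.1206) / (0.492 × 3.7) = 0.44 × 0.3427 = 0.1508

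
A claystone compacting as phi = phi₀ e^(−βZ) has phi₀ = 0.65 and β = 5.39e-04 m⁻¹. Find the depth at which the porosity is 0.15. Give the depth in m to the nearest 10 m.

2720 m

Working in km (1 km = 1000 m; β in km⁻¹ = β in m⁻¹ × 1000):
Invert Athy's law: Z = ln(phi₀/phi) / β
Z = ln(0.65/0.15) / 0.539 = ln(4.333) / 0.539 = 1.4663 / 0.539 = 2.720 km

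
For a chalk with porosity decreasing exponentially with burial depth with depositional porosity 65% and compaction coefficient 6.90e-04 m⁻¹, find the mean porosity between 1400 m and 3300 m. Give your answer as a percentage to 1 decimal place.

13.8%

Working in km (1 km = 1000 m; c in km⁻¹ = c in m⁻¹ × 1000):
⟨n⟩ = (1/(Z₂−Z₁)) ∫ n₀ e^(−cZ) dZ = n₀·(e^(−c·Z₁) − e^(−c·Z₂)) / (c·(Z₂−Z₁))
e^(−0.69×1.4) = 0.3806; e^(−0.69×3.3) = 0.1026
⟨n⟩ = 0.65 × (0.3806 − 0.1026) / (0.69 × 1.9) = 0.65 × 0.2121 = 0.1378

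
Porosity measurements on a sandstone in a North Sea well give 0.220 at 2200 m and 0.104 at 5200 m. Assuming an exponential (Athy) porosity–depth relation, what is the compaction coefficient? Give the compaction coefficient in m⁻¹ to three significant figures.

Working in km (1 km = 1000 m; c in km⁻¹ = c in m⁻¹ × 1000):
Athy: φ(Z) = φ₀ e^(−cZ) ⇒ φ₁/φ₂ = e^{c(Z₂−Z₁)} ⇒ c = ln(φ₁/φ₂)/(Z₂−Z₁)
c = ln(0.22/0.104) / (5.2 − 2.2) = ln(2.115) / 3 = 0.7492 / 3 = 0.2497 km⁻¹

0.000250 m⁻¹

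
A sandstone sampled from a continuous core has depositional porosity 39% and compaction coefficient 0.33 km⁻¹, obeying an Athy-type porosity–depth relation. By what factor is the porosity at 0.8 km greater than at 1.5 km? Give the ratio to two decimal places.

1.26

n(Z₁)/n(Z₂) = e^(−k·Z₁)/e^(−k·Z₂) = e^{k(Z₂−Z₁)}
= exp(0.33 × 0.7) = exp(0.231) = 1.2599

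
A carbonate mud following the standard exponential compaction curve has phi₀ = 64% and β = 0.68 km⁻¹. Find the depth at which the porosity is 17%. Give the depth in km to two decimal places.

Invert Athy's law: z = ln(phi₀/phi) / β
z = ln(0.64/0.17) / 0.68 = ln(3.765) / 0.68 = 1.3257 / 0.68 = 1.950 km

1.95 km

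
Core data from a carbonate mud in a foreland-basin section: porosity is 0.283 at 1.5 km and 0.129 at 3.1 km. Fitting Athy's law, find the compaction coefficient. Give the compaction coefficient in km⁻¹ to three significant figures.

Athy: n(Z) = n₀ e^(−cZ) ⇒ n₁/n₂ = e^{c(Z₂−Z₁)} ⇒ c = ln(n₁/n₂)/(Z₂−Z₁)
c = ln(0.283/0.129) / (3.1 − 1.5) = ln(2.194) / 1.6 = 0.7856 / 1.6 = 0.491 km⁻¹

0.491 km⁻¹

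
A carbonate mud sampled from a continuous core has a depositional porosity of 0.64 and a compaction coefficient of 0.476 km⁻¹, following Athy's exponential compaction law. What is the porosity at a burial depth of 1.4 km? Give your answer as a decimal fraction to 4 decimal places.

phi = phi₀·exp(−β·z) = 0.64 × exp(−0.476 × 1.4) = 0.64 × exp(−0.6664)
  = 0.64 × 0.5136 = 0.3287

0.3287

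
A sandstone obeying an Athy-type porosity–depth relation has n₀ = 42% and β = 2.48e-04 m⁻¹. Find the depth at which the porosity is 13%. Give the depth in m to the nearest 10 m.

Working in km (1 km = 1000 m; β in km⁻¹ = β in m⁻¹ × 1000):
Invert Athy's law: d = ln(n₀/n) / β
d = ln(0.42/0.13) / 0.248 = ln(3.231) / 0.248 = 1.1727 / 0.248 = 4.729 km

4730 m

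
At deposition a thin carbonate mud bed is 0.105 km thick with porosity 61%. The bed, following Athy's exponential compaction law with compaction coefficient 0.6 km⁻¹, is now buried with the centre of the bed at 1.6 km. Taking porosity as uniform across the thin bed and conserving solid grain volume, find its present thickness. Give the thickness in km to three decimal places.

0.053 km

Porosity at 1.6 km: φ = 0.61·exp(−0.6×1.6) = 0.2336
Solid-volume conservation: h(1−φ) = h₀(1−φ₀) ⇒ h = h₀·(1−φ₀)/(1−φ)
h = 0.105 × (1 − 0.61)/(1 − 0.2336) = 0.105 × 0.5088 = 0.0534 km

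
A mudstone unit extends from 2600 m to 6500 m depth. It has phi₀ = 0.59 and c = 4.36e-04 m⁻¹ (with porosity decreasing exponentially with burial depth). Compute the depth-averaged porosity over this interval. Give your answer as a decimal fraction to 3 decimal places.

Working in km (1 km = 1000 m; c in km⁻¹ = c in m⁻¹ × 1000):
⟨phi⟩ = (1/(Z₂−Z₁)) ∫ phi₀ e^(−cZ) dZ = phi₀·(e^(−c·Z₁) − e^(−c·Z₂)) / (c·(Z₂−Z₁))
e^(−0.436×2.6) = 0.3219; e^(−0.436×6.5) = 0.0588
⟨phi⟩ = 0.59 × (0.3219 − 0.0588) / (0.436 × 3.9) = 0.59 × 0.1547 = 0.0913

0.091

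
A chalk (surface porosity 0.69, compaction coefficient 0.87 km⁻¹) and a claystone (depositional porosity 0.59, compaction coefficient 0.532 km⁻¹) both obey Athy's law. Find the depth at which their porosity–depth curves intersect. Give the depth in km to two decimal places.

0.46 km

Set phi₀ₐ e^(−cₐZ) = phi₀ᵦ e^(−cᵦZ) ⇒ ln(phi₀ₐ/phi₀ᵦ) = (cₐ − cᵦ)·Z
Z = ln(0.69/0.59) / (0.87 − 0.532) = 0.1566 / 0.338 = 0.463 km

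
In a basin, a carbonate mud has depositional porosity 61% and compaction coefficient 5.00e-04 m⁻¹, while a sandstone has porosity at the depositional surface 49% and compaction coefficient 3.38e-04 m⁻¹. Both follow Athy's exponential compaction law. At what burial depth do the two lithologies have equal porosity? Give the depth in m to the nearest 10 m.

1350 m

Working in km (1 km = 1000 m; β in km⁻¹ = β in m⁻¹ × 1000):
Set n₀ₐ e^(−βₐZ) = n₀ᵦ e^(−βᵦZ) ⇒ ln(n₀ₐ/n₀ᵦ) = (βₐ − βᵦ)·Z
Z = ln(0.61/0.49) / (0.5 − 0.338) = 0.2191 / 0.162 = 1.352 km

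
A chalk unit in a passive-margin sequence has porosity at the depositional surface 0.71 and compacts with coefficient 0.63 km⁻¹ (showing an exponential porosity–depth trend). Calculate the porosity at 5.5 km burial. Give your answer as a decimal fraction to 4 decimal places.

n = n₀·exp(−k·d) = 0.71 × exp(−0.63 × 5.5) = 0.71 × exp(−3.465)
  = 0.71 × 0.0313 = 0.0222

0.0222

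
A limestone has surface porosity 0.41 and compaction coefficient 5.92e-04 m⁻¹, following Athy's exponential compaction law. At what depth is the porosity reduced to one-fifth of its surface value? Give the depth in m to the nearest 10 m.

Working in km (1 km = 1000 m; c in km⁻¹ = c in m⁻¹ × 1000):
n/n₀ = 1/5 ⇒ exp(−c·Z) = 1/5 ⇒ Z = ln(5) / c
Z = 1.6094 / 0.592 = 2.719 km

2720 m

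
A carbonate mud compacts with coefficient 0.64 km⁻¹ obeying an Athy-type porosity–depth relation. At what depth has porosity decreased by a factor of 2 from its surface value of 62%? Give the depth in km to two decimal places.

φ/φ₀ = 1/2 ⇒ exp(−c·Z) = 1/2 ⇒ Z = ln(2) / c
Z = 0.6931 / 0.64 = 1.083 km

1.08 km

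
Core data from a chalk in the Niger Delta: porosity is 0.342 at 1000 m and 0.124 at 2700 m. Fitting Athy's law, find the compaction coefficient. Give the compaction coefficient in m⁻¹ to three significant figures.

Working in km (1 km = 1000 m; k in km⁻¹ = k in m⁻¹ × 1000):
Athy: φ(d) = φ₀ e^(−kd) ⇒ φ₁/φ₂ = e^{k(d₂−d₁)} ⇒ k = ln(φ₁/φ₂)/(d₂−d₁)
k = ln(0.342/0.124) / (2.7 − 1) = ln(2.758) / 1.7 = 1.0145 / 1.7 = 0.5968 km⁻¹

0.000597 m⁻¹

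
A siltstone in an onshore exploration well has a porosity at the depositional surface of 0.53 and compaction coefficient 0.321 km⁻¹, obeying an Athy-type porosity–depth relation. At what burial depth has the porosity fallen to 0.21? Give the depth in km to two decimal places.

Invert Athy's law: z = ln(φ₀/φ) / β
z = ln(0.53/0.21) / 0.321 = ln(2.524) / 0.321 = 0.9258 / 0.321 = 2.884 km

2.88 km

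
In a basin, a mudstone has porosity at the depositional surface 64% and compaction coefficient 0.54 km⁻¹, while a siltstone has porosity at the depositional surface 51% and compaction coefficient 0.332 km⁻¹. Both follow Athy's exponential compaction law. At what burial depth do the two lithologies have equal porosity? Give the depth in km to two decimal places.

1.09 km

Set n₀ₐ e^(−βₐd) = n₀ᵦ e^(−βᵦd) ⇒ ln(n₀ₐ/n₀ᵦ) = (βₐ − βᵦ)·d
d = ln(0.64/0.51) / (0.54 − 0.332) = 0.2271 / 0.208 = 1.092 km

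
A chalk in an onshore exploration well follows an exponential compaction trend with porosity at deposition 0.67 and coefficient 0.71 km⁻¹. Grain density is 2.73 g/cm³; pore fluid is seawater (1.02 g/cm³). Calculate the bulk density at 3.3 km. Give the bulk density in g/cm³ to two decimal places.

Porosity at depth: φ = 0.67·exp(−0.71×3.3) = 0.67×0.0960 = 0.0643
Bulk density: ρ_b = (1−φ)ρ_g + φ·ρ_f = 0.9357×2.73 + 0.0643×1.02
       = 2.554 + 0.066 = 2.620 g/cm³

2.62 g/cm³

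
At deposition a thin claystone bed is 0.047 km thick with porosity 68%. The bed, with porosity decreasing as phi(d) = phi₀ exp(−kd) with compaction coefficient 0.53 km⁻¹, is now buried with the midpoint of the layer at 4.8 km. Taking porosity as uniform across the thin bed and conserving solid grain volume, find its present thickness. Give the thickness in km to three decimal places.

Porosity at 4.8 km: phi = 0.68·exp(−0.53×4.8) = 0.0534
Solid-volume conservation: h(1−phi) = h₀(1−phi₀) ⇒ h = h₀·(1−phi₀)/(1−phi)
h = 0.047 × (1 − 0.68)/(1 − 0.0534) = 0.047 × 0.3381 = 0.0159 km

0.016 km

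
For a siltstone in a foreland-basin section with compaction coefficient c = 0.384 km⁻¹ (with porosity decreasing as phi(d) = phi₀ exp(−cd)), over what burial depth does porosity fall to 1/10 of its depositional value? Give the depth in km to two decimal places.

6.00 km

phi/phi₀ = 1/10 ⇒ exp(−c·d) = 1/10 ⇒ d = ln(10) / c
d = 2.3026 / 0.384 = 5.996 km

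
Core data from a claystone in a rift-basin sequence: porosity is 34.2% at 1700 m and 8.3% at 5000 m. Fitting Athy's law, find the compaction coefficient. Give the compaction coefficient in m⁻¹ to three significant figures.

0.000429 m⁻¹

Working in km (1 km = 1000 m; β in km⁻¹ = β in m⁻¹ × 1000):
Athy: n(z) = n₀ e^(−βz) ⇒ n₁/n₂ = e^{β(z₂−z₁)} ⇒ β = ln(n₁/n₂)/(z₂−z₁)
β = ln(0.342/0.083) / (5 − 1.7) = ln(4.12) / 3.3 = 1.4160 / 3.3 = 0.4291 km⁻¹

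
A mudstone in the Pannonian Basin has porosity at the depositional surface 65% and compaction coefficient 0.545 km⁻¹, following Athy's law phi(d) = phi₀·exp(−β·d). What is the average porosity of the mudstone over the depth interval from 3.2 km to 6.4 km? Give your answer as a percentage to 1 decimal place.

5.4%

⟨phi⟩ = (1/(d₂−d₁)) ∫ phi₀ e^(−βd) dd = phi₀·(e^(−β·d₁) − e^(−β·d₂)) / (β·(d₂−d₁))
e^(−0.545×3.2) = 0.1748; e^(−0.545×6.4) = 0.0306
⟨phi⟩ = 0.65 × (0.1748 − 0.0306) / (0.545 × 3.2) = 0.65 × 0.0827 = 0.0538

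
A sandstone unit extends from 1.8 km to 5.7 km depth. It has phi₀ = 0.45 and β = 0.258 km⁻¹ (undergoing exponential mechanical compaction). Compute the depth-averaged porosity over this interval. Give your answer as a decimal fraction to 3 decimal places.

0.178

⟨phi⟩ = (1/(d₂−d₁)) ∫ phi₀ e^(−βd) dd = phi₀·(e^(−β·d₁) − e^(−β·d₂)) / (β·(d₂−d₁))
e^(−0.258×1.8) = 0.6285; e^(−0.258×5.7) = 0.2298
⟨phi⟩ = 0.45 × (0.6285 − 0.2298) / (0.258 × 3.9) = 0.45 × 0.3963 = 0.1783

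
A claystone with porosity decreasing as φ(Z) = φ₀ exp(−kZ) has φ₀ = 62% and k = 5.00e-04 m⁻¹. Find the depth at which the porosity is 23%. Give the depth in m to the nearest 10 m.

1980 m

Working in km (1 km = 1000 m; k in km⁻¹ = k in m⁻¹ × 1000):
Invert Athy's law: Z = ln(φ₀/φ) / k
Z = ln(0.62/0.23) / 0.5 = ln(2.696) / 0.5 = 0.9916 / 0.5 = 1.983 km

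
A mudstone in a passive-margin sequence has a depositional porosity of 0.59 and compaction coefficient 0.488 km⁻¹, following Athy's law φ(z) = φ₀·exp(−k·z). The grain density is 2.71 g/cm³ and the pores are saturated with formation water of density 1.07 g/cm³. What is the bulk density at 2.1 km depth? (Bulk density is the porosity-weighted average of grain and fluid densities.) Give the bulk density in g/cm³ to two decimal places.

2.36 g/cm³

Porosity at depth: φ = 0.59·exp(−0.488×2.1) = 0.59×0.3589 = 0.2117
Bulk density: ρ_b = (1−φ)ρ_g + φ·ρ_f = 0.7883×2.71 + 0.2117×1.07
       = 2.136 + 0.227 = 2.363 g/cm³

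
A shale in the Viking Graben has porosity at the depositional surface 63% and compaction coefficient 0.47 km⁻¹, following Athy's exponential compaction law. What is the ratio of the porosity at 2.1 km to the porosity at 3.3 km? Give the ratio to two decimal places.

1.76

n(Z₁)/n(Z₂) = e^(−β·Z₁)/e^(−β·Z₂) = e^{β(Z₂−Z₁)}
= exp(0.47 × 1.2) = exp(0.564) = 1.7577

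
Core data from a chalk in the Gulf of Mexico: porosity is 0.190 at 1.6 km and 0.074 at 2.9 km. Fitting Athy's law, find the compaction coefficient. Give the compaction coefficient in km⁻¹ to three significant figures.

0.725 km⁻¹

Athy: φ(z) = φ₀ e^(−βz) ⇒ φ₁/φ₂ = e^{β(z₂−z₁)} ⇒ β = ln(φ₁/φ₂)/(z₂−z₁)
β = ln(0.19/0.074) / (2.9 − 1.6) = ln(2.568) / 1.3 = 0.9430 / 1.3 = 0.7254 km⁻¹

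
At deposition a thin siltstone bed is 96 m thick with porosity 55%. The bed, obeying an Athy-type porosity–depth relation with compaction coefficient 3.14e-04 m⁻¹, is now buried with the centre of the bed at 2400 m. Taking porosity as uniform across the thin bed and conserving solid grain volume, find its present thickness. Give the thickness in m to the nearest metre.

Working in km (1 km = 1000 m; k in km⁻¹ = k in m⁻¹ × 1000):
Porosity at 2.4 km: φ = 0.55·exp(−0.314×2.4) = 0.2589
Solid-volume conservation: h(1−φ) = h₀(1−φ₀) ⇒ h = h₀·(1−φ₀)/(1−φ)
h = 0.096 × (1 − 0.55)/(1 − 0.2589) = 0.096 × 0.6072 = 0.0583 km

58 m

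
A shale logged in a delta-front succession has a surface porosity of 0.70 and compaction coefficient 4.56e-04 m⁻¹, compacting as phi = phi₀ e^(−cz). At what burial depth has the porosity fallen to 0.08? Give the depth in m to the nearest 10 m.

4760 m

Working in km (1 km = 1000 m; c in km⁻¹ = c in m⁻¹ × 1000):
Invert Athy's law: z = ln(phi₀/phi) / c
z = ln(0.7/0.08) / 0.456 = ln(8.75) / 0.456 = 2.1691 / 0.456 = 4.757 km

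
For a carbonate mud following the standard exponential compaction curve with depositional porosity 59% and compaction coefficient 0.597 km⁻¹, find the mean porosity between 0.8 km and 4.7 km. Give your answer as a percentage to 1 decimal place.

⟨φ⟩ = (1/(Z₂−Z₁)) ∫ φ₀ e^(−cZ) dZ = φ₀·(e^(−c·Z₁) − e^(−c·Z₂)) / (c·(Z₂−Z₁))
e^(−0.597×0.8) = 0.6203; e^(−0.597×4.7) = 0.0605
⟨φ⟩ = 0.59 × (0.6203 − 0.0605) / (0.597 × 3.9) = 0.59 × 0.2404 = 0.1419

14.2%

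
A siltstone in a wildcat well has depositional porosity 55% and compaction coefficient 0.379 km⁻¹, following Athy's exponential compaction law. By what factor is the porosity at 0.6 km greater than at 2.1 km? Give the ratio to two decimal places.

n(Z₁)/n(Z₂) = e^(−c·Z₁)/e^(−c·Z₂) = e^{c(Z₂−Z₁)}
= exp(0.379 × 1.5) = exp(0.5685) = 1.7656

1.77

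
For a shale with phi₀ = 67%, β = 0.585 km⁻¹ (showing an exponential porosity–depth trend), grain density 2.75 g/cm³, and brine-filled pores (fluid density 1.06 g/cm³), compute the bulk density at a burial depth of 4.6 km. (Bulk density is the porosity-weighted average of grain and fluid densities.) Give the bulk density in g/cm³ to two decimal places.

Porosity at depth: phi = 0.67·exp(−0.585×4.6) = 0.67×0.0678 = 0.0454
Bulk density: ρ_b = (1−phi)ρ_g + phi·ρ_f = 0.9546×2.75 + 0.0454×1.06
       = 2.625 + 0.048 = 2.673 g/cm³

2.67 g/cm³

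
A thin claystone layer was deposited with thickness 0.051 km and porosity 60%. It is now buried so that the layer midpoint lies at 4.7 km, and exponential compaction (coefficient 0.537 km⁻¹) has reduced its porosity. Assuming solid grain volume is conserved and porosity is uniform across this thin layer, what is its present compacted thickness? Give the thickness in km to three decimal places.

Porosity at 4.7 km: phi = 0.6·exp(−0.537×4.7) = 0.0481
Solid-volume conservation: h(1−phi) = h₀(1−phi₀) ⇒ h = h₀·(1−phi₀)/(1−phi)
h = 0.051 × (1 − 0.6)/(1 − 0.0481) = 0.051 × 0.4202 = 0.0214 km

0.021 km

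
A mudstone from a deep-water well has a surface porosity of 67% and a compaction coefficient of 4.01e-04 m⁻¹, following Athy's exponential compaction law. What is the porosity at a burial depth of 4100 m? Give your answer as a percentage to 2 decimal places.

12.94%

Working in km (1 km = 1000 m; c in km⁻¹ = c in m⁻¹ × 1000):
n = n₀·exp(−c·Z) = 0.67 × exp(−0.401 × 4.1) = 0.67 × exp(−1.644)
  = 0.67 × 0.1932 = 0.1294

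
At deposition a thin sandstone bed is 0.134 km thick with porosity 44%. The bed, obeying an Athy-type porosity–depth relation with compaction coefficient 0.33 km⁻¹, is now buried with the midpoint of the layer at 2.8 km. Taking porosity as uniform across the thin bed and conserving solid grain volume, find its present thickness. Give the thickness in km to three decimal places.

0.091 km

Porosity at 2.8 km: n = 0.44·exp(−0.33×2.8) = 0.1746
Solid-volume conservation: h(1−n) = h₀(1−n₀) ⇒ h = h₀·(1−n₀)/(1−n)
h = 0.134 × (1 − 0.44)/(1 − 0.1746) = 0.134 × 0.6785 = 0.0909 km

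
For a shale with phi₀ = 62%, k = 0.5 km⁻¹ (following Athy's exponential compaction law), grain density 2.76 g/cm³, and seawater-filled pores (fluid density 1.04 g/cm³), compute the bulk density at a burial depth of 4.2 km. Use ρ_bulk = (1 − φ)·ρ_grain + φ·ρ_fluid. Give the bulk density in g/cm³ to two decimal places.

Porosity at depth: phi = 0.62·exp(−0.5×4.2) = 0.62×0.1225 = 0.0759
Bulk density: ρ_b = (1−phi)ρ_g + phi·ρ_f = 0.9241×2.76 + 0.0759×1.04
       = 2.550 + 0.079 = 2.629 g/cm³

2.63 g/cm³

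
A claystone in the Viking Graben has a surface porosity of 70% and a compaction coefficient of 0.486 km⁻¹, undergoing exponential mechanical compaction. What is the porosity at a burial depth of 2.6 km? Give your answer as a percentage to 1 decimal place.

19.8%

phi = phi₀·exp(−k·d) = 0.7 × exp(−0.486 × 2.6) = 0.7 × exp(−1.264)
  = 0.7 × 0.2826 = 0.1978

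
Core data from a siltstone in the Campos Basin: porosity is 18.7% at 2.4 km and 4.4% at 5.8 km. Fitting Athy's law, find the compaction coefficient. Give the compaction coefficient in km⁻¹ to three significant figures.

0.426 km⁻¹

Athy: n(Z) = n₀ e^(−kZ) ⇒ n₁/n₂ = e^{k(Z₂−Z₁)} ⇒ k = ln(n₁/n₂)/(Z₂−Z₁)
k = ln(0.187/0.044) / (5.8 − 2.4) = ln(4.25) / 3.4 = 1.4469 / 3.4 = 0.4256 km⁻¹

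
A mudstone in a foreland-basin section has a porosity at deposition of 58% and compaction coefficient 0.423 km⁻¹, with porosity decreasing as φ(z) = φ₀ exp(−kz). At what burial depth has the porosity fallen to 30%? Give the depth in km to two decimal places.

1.56 km

Invert Athy's law: z = ln(φ₀/φ) / k
z = ln(0.58/0.3) / 0.423 = ln(1.933) / 0.423 = 0.6592 / 0.423 = 1.559 km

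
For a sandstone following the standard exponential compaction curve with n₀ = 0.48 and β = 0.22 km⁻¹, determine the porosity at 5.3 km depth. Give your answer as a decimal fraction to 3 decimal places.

n = n₀·exp(−β·d) = 0.48 × exp(−0.22 × 5.3) = 0.48 × exp(−1.166)
  = 0.48 × 0.3116 = 0.1496

0.150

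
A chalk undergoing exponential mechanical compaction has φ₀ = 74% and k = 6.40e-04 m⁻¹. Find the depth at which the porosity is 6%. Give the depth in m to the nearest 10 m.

Working in km (1 km = 1000 m; k in km⁻¹ = k in m⁻¹ × 1000):
Invert Athy's law: Z = ln(φ₀/φ) / k
Z = ln(0.74/0.06) / 0.64 = ln(12.33) / 0.64 = 2.5123 / 0.64 = 3.925 km

3930 m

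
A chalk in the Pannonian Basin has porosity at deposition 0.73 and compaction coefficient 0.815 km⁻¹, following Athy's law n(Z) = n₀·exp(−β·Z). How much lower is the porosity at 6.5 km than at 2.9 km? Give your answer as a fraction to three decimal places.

n(2.9) = 0.73·e^(−0.815×2.9) = 0.0687
n(6.5) = 0.73·e^(−0.815×6.5) = 0.0037
Δn = 0.0687 − 0.0037 = 0.0650

0.065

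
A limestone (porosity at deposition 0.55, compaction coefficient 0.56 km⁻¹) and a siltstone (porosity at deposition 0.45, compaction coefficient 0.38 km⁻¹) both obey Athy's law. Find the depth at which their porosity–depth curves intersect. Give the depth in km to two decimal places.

1.11 km

Set n₀ₐ e^(−βₐZ) = n₀ᵦ e^(−βᵦZ) ⇒ ln(n₀ₐ/n₀ᵦ) = (βₐ − βᵦ)·Z
Z = ln(0.55/0.45) / (0.56 − 0.38) = 0.2007 / 0.18 = 1.115 km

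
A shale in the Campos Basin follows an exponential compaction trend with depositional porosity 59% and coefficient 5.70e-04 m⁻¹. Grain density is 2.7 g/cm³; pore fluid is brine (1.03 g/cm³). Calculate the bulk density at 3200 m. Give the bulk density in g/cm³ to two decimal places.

2.54 g/cm³

Working in km (1 km = 1000 m; k in km⁻¹ = k in m⁻¹ × 1000):
Porosity at depth: phi = 0.59·exp(−0.57×3.2) = 0.59×0.1614 = 0.0952
Bulk density: ρ_b = (1−phi)ρ_g + phi·ρ_f = 0.9048×2.7 + 0.0952×1.03
       = 2.443 + 0.098 = 2.541 g/cm³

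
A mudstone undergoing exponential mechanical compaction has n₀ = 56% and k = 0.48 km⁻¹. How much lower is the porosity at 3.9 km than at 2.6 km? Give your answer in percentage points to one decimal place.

7.5 percentage points

n(2.6) = 0.56·e^(−0.48×2.6) = 0.1608
n(3.9) = 0.56·e^(−0.48×3.9) = 0.0861
Δn = 0.1608 − 0.0861 = 0.0746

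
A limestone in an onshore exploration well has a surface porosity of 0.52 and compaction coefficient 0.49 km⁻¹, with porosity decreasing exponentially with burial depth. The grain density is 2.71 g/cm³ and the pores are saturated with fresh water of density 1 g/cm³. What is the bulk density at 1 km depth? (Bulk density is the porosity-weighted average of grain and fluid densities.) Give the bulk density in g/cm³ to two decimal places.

2.17 g/cm³

Porosity at depth: phi = 0.52·exp(−0.49×1) = 0.52×0.6126 = 0.3186
Bulk density: ρ_b = (1−phi)ρ_g + phi·ρ_f = 0.6814×2.71 + 0.3186×1
       = 1.847 + 0.319 = 2.165 g/cm³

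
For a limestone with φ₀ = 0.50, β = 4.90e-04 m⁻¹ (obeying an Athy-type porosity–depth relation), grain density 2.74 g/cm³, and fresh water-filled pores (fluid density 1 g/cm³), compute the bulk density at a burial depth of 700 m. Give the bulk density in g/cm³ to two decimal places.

Working in km (1 km = 1000 m; β in km⁻¹ = β in m⁻¹ × 1000):
Porosity at depth: φ = 0.5·exp(−0.49×0.7) = 0.5×0.7096 = 0.3548
Bulk density: ρ_b = (1−φ)ρ_g + φ·ρ_f = 0.6452×2.74 + 0.3548×1
       = 1.768 + 0.355 = 2.123 g/cm³

2.12 g/cm³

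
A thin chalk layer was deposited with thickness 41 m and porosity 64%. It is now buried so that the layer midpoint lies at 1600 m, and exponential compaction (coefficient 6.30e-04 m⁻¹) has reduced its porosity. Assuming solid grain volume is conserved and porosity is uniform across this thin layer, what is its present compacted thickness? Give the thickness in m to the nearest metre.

19 m

Working in km (1 km = 1000 m; k in km⁻¹ = k in m⁻¹ × 1000):
Porosity at 1.6 km: n = 0.64·exp(−0.63×1.6) = 0.2336
Solid-volume conservation: h(1−n) = h₀(1−n₀) ⇒ h = h₀·(1−n₀)/(1−n)
h = 0.041 × (1 − 0.64)/(1 − 0.2336) = 0.041 × 0.4697 = 0.0193 km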